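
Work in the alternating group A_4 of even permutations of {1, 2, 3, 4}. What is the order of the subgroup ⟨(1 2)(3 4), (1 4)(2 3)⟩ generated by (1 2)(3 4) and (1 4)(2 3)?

4

|⟨(1 2)(3 4)⟩| = 2 and |⟨(1 4)(2 3)⟩| = 2, so |H| is a multiple of lcm(2, 2) = 2 and divides |G| = 12.
Closing under the operation: H = {e, (1 2)(3 4), (1 3)(2 4), (1 4)(2 3)}, so |H| = 4.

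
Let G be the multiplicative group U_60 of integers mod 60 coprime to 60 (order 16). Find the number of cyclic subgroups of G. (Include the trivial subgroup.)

A cyclic subgroup of order d is generated by each of its φ(d) elements of order d, so the cyclic subgroups of order d number (#elements of order d)/φ(d).
Cyclic subgroups by order — order 1: 1; order 2: 7; order 4: 4.
Total: 12.

12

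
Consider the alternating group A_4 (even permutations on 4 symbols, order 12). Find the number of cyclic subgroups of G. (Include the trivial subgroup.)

8

Each element a generates a cyclic subgroup ⟨a⟩; distinct elements may generate the same one (a cyclic group of order d has φ(d) generators).
Cyclic subgroups by order — order 1: 1; order 2: 3; order 3: 4.
Total: 8.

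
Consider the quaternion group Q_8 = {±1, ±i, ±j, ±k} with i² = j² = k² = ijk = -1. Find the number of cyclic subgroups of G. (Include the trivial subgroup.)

5

Each element a generates a cyclic subgroup ⟨a⟩; distinct elements may generate the same one (a cyclic group of order d has φ(d) generators).
Cyclic subgroups by order — order 1: 1; order 2: 1; order 4: 3.
Total: 5.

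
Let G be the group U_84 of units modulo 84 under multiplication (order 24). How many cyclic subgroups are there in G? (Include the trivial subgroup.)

16

Each element a generates a cyclic subgroup ⟨a⟩; distinct elements may generate the same one (a cyclic group of order d has φ(d) generators).
Cyclic subgroups by order — order 1: 1; order 2: 7; order 3: 1; order 6: 7.
Total: 16.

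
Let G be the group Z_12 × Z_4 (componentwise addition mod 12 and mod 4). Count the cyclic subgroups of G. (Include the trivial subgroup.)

Each element a generates a cyclic subgroup ⟨a⟩; distinct elements may generate the same one (a cyclic group of order d has φ(d) generators).
Cyclic subgroups by order — order 1: 1; order 2: 3; order 3: 1; order 4: 6; order 6: 3; order 12: 6.
Total: 20.

20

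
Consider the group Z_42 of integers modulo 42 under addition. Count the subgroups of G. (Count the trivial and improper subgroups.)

8

A cyclic group of order 42 has exactly one subgroup for each divisor of 42.
Divisors of 42: 1, 2, 3, 6, 7, 14, 21, 42.
So Z_42 has 8 subgroups.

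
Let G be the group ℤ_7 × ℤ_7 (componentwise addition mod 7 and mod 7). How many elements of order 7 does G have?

An element (a,b) has order lcm(ord(a), ord(b)); count pairs with lcm equal to 7.
Enumerating gives 48 such elements.

48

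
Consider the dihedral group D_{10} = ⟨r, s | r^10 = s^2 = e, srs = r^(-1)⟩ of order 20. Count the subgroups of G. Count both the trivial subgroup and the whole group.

22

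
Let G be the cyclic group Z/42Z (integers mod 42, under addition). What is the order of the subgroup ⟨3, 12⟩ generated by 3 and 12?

14

|⟨3⟩| = 14 and |⟨12⟩| = 7, so |H| is a multiple of lcm(14, 7) = 14 and divides |G| = 42.
Closing under the operation: H = {0, 3, 6, 9, 12, 15, 18, 21, 24, 27, 30, 33, 36, 39}, so |H| = 14.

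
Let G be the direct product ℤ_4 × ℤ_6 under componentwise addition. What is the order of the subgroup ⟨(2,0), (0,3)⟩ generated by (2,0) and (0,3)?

4

|⟨(2,0)⟩| = 2 and |⟨(0,3)⟩| = 2, so |H| is a multiple of lcm(2, 2) = 2 and divides |G| = 24.
Closing under the operation: H = {(0,0), (0,3), (2,0), (2,3)}, so |H| = 4.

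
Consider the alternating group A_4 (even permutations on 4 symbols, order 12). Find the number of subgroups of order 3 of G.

|G| = 12 and 3 | 12, so subgroups of order 3 are possible by Lagrange.
The subgroups of order 3 are: {e, (1 2 3), (1 3 2)}; {e, (1 2 4), (1 4 2)}; {e, (1 3 4), (1 4 3)}; {e, (2 3 4), (2 4 3)}.
So G has 4 subgroups of order 3.

4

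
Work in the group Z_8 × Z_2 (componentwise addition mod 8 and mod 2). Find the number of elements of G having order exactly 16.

An element (a,b) has order lcm(ord(a), ord(b)); count pairs with lcm equal to 16.
Enumerating gives 0 such elements.

0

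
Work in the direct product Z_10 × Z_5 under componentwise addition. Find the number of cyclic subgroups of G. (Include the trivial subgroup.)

Group the elements of G by the cyclic subgroup they generate; each cyclic subgroup of order d accounts for φ(d) elements.
Cyclic subgroups by order — order 1: 1; order 2: 1; order 5: 6; order 10: 6.
Total: 14.

14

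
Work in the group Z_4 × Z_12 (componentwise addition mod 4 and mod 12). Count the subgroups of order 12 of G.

|G| = 48 and 12 | 48, so subgroups of order 12 are possible by Lagrange.
The subgroups of order 12 are: {(0,0), (0,1), (0,2), (0,3), (0,4), (0,5), (0,6), (0,7), (0,8), (0,9), (0,10), (0,11)}; {(0,0), (0,2), (0,4), (0,6), (0,8), (0,10), (2,0), (2,2), (2,4), (2,6), (2,8), (2,10)}; {(0,0), (0,2), (0,4), (0,6), (0,8), (0,10), (2,1), (2,3), (2,5), (2,7), (2,9), (2,11)}; {(0,0), (0,4), (0,8), (1,0), (1,4), (1,8), (2,0), (2,4), (2,8), (3,0), (3,4), (3,8)}; … (7 in all).
So G has 7 subgroups of order 12.

7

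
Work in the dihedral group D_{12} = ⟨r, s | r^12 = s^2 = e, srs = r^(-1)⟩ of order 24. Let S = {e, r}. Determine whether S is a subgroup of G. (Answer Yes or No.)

No

r ∈ S but its inverse r^11 ∉ S, so S is not a subgroup.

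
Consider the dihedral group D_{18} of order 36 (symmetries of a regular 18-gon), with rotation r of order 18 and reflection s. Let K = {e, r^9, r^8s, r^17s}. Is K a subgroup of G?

Yes

|K| = 4 divides |G| = 36, consistent with Lagrange.
K contains the identity, every element's inverse is in K, and K is closed under ·: it is a subgroup.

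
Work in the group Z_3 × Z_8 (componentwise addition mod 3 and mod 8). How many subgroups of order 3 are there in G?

|G| = 24 and 3 | 24, so subgroups of order 3 are possible by Lagrange.
The subgroups of order 3 are: {(0,0), (1,0), (2,0)}.
So G has 1 subgroup of order 3.

1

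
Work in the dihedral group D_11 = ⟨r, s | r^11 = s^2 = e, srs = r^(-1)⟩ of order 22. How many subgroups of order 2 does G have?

11

|G| = 22 and 2 | 22, so subgroups of order 2 are possible by Lagrange.
The subgroups of order 2 are: {e, r^10s}; {e, r^2s}; {e, r^3s}; {e, r^4s}; … (11 in all).
So G has 11 subgroups of order 2.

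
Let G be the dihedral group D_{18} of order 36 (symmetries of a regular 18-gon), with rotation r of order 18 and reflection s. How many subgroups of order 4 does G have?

|G| = 36 and 4 | 36, so subgroups of order 4 are possible by Lagrange.
The subgroups of order 4 are: {e, r^9, rs, r^10s}; {e, r^9, r^2s, r^11s}; {e, r^9, r^3s, r^12s}; {e, r^9, r^4s, r^13s}; … (9 in all).
So G has 9 subgroups of order 4.

9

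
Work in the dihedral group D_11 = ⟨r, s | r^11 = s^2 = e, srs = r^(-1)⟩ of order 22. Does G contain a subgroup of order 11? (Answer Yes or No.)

Yes

11 | 22. A subgroup of order 11 is {e, r, r^2, r^3, r^4, r^5, r^6, r^7, r^8, r^9, r^10}.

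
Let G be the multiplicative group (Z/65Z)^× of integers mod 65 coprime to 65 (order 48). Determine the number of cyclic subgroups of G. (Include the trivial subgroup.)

20

A cyclic subgroup of order d is generated by each of its φ(d) elements of order d, so the cyclic subgroups of order d number (#elements of order d)/φ(d).
Cyclic subgroups by order — order 1: 1; order 2: 3; order 3: 1; order 4: 6; order 6: 3; order 12: 6.
Total: 20.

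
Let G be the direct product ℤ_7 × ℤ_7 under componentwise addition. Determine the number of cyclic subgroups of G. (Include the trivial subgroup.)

9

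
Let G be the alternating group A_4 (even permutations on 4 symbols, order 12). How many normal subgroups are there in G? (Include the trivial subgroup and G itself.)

3

G has 10 subgroups. Checking conjugation-invariance by order — order 1: 1/1 normal; order 2: 0/3 normal; order 3: 0/4 normal; order 4: 1/1 normal; order 12: 1/1 normal.
Total normal subgroups: 3.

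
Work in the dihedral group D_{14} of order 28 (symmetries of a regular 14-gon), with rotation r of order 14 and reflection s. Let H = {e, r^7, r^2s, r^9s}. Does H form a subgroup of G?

|H| = 4 divides |G| = 28, consistent with Lagrange.
H contains the identity, every element's inverse is in H, and H is closed under ·: it is a subgroup.

Yes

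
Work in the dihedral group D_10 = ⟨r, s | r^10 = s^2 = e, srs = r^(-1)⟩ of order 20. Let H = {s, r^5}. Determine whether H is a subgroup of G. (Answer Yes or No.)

The identity e ∉ H, so H is not a subgroup.

No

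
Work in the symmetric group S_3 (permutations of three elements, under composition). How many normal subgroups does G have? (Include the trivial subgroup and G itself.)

G has 6 subgroups. Checking conjugation-invariance by order — order 1: 1/1 normal; order 2: 0/3 normal; order 3: 1/1 normal; order 6: 1/1 normal.
Total normal subgroups: 3.

3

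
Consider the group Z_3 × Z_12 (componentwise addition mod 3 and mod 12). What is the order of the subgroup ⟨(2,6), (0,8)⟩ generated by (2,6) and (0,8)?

|⟨(2,6)⟩| = 6 and |⟨(0,8)⟩| = 3, so |H| is a multiple of lcm(6, 3) = 6 and divides |G| = 36.
Closing under the operation: H = {(0,0), (0,2), (0,4), (0,6), (0,8), (0,10), (1,0), (1,2), (1,4), (1,6), (1,8), (1,10), (2,0), (2,2), (2,4), (2,6), (2,8), (2,10)}, so |H| = 18.

18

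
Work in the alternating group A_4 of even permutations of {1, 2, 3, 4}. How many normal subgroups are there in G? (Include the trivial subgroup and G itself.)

3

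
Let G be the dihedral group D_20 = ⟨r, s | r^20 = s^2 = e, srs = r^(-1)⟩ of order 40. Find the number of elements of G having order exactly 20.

8

The elements of order 20 are: r, r^3, r^7, r^9, r^11, r^13, r^17, r^19.
That's 8.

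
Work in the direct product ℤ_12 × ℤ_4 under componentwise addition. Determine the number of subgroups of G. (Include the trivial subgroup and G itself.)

|G| = 48, so by Lagrange every subgroup order divides 48. Divisors: 1, 2, 3, 4, 6, 8, 12, 16, 24, 48.
Subgroups by order — order 1: 1; order 2: 3; order 3: 1; order 4: 7; order 6: 3; order 8: 3; order 12: 7; order 16: 1; order 24: 3; order 48: 1.
Total: 1 + 3 + 1 + 7 + 3 + 3 + 7 + 1 + 3 + 1 = 30.

30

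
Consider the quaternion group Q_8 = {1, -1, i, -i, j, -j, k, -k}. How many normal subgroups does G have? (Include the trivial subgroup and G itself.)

G has 6 subgroups. Checking conjugation-invariance by order — order 1: 1/1 normal; order 2: 1/1 normal; order 4: 3/3 normal; order 8: 1/1 normal.
Total normal subgroups: 6.

6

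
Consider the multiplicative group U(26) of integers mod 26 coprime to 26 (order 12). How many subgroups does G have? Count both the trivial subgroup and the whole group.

|G| = 12, so by Lagrange every subgroup order divides 12. Divisors: 1, 2, 3, 4, 6, 12.
Subgroups by order — order 1: 1; order 2: 1; order 3: 1; order 4: 1; order 6: 1; order 12: 1.
Total: 1 + 1 + 1 + 1 + 1 + 1 = 6.

6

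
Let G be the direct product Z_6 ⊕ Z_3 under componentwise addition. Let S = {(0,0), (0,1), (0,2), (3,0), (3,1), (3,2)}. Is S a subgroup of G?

|S| = 6 divides |G| = 18, consistent with Lagrange.
S contains the identity, every element's inverse is in S, and S is closed under +: it is a subgroup.
In fact S = ⟨(3,1)⟩.

Yes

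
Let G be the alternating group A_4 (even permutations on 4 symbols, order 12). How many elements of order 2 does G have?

3

The elements of order 2 are: (1 2)(3 4), (1 3)(2 4), (1 4)(2 3).
That's 3.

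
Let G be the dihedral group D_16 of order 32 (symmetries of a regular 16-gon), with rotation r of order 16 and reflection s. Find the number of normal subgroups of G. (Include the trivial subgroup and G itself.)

8

G has 36 subgroups. Checking conjugation-invariance by order — order 1: 1/1 normal; order 2: 1/17 normal; order 4: 1/9 normal; order 8: 1/5 normal; order 16: 3/3 normal; order 32: 1/1 normal.
Total normal subgroups: 8.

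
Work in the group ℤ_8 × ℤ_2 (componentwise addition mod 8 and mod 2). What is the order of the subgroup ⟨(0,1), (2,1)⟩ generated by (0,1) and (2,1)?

8

|⟨(0,1)⟩| = 2 and |⟨(2,1)⟩| = 4, so |H| is a multiple of lcm(2, 4) = 4 and divides |G| = 16.
Closing under the operation: H = {(0,0), (0,1), (2,0), (2,1), (4,0), (4,1), (6,0), (6,1)}, so |H| = 8.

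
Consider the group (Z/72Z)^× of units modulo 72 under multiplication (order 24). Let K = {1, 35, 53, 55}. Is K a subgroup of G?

Yes

|K| = 4 divides |G| = 24, consistent with Lagrange.
K contains the identity, every element's inverse is in K, and K is closed under ·: it is a subgroup.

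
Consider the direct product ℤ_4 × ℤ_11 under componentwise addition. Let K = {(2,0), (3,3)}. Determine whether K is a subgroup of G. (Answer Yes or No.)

No

The identity (0,0) ∉ K, so K is not a subgroup.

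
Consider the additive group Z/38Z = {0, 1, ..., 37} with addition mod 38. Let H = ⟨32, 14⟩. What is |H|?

19

|⟨32⟩| = 19 and |⟨14⟩| = 19, so |H| is a multiple of lcm(19, 19) = 19 and divides |G| = 38.
Closing under the operation: H = {0, 2, 4, 6, 8, 10, 12, 14, 16, 18, 20, 22, 24, 26, 28, 30, 32, 34, 36}, so |H| = 19.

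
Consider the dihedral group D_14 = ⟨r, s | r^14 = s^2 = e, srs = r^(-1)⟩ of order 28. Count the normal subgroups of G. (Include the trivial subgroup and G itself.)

G has 28 subgroups. Checking conjugation-invariance by order — order 1: 1/1 normal; order 2: 1/15 normal; order 4: 0/7 normal; order 7: 1/1 normal; order 14: 3/3 normal; order 28: 1/1 normal.
Total normal subgroups: 7.

7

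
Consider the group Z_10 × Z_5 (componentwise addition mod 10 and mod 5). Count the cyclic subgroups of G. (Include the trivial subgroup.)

14

Each element a generates a cyclic subgroup ⟨a⟩; distinct elements may generate the same one (a cyclic group of order d has φ(d) generators).
Cyclic subgroups by order — order 1: 1; order 2: 1; order 5: 6; order 10: 6.
Total: 14.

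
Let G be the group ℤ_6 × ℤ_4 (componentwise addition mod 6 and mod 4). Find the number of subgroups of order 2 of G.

3

|G| = 24 and 2 | 24, so subgroups of order 2 are possible by Lagrange.
The subgroups of order 2 are: {(0,0), (0,2)}; {(0,0), (3,0)}; {(0,0), (3,2)}.
So G has 3 subgroups of order 2.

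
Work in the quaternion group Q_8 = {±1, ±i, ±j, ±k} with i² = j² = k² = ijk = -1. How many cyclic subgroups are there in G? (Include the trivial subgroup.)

Group the elements of G by the cyclic subgroup they generate; each cyclic subgroup of order d accounts for φ(d) elements.
Cyclic subgroups by order — order 1: 1; order 2: 1; order 4: 3.
Total: 5.

5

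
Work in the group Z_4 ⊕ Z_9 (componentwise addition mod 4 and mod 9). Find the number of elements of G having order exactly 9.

An element (a,b) has order lcm(ord(a), ord(b)); count pairs with lcm equal to 9.
Enumerating gives 6 such elements.

6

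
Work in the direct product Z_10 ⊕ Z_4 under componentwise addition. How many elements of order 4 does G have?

4

An element (a,b) has order lcm(ord(a), ord(b)); count pairs with lcm equal to 4.
Enumerating gives 4 such elements.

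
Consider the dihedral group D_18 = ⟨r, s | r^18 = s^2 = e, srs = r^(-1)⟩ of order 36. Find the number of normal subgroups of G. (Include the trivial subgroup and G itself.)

9

G has 45 subgroups. Checking conjugation-invariance by order — order 1: 1/1 normal; order 2: 1/19 normal; order 3: 1/1 normal; order 4: 0/9 normal; order 6: 1/7 normal; order 9: 1/1 normal; order 12: 0/3 normal; order 18: 3/3 normal; order 36: 1/1 normal.
Total normal subgroups: 9.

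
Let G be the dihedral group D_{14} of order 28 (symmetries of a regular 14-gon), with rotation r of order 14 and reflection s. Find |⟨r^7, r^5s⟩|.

4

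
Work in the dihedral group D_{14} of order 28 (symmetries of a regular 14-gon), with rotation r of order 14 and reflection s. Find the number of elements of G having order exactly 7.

The elements of order 7 are: r^2, r^4, r^6, r^8, r^10, r^12.
That's 6.

6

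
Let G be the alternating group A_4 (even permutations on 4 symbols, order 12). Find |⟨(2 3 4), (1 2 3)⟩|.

|⟨(2 3 4)⟩| = 3 and |⟨(1 2 3)⟩| = 3, so |H| is a multiple of lcm(3, 3) = 3 and divides |G| = 12.
Closing {(2 3 4), (1 2 3)} under the group operation gives all of G, so |H| = 12.

12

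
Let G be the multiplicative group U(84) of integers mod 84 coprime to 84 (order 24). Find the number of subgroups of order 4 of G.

7

|G| = 24 and 4 | 24, so subgroups of order 4 are possible by Lagrange.
The subgroups of order 4 are: {1, 13, 29, 41}; {1, 13, 43, 55}; {1, 13, 71, 83}; {1, 29, 43, 71}; … (7 in all).
So G has 7 subgroups of order 4.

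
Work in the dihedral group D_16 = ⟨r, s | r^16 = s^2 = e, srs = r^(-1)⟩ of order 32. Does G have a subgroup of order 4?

4 | 32. A subgroup of order 4 is {e, r^8, r^2s, r^10s}.

Yes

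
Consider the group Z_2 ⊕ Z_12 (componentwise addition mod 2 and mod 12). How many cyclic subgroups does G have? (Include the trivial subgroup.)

Each element a generates a cyclic subgroup ⟨a⟩; distinct elements may generate the same one (a cyclic group of order d has φ(d) generators).
Cyclic subgroups by order — order 1: 1; order 2: 3; order 3: 1; order 4: 2; order 6: 3; order 12: 2.
Total: 12.

12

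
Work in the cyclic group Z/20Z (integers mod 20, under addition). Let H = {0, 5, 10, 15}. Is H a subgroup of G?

Yes

|H| = 4 divides |G| = 20, consistent with Lagrange.
H contains the identity, every element's inverse is in H, and H is closed under +: it is a subgroup.
In fact H = ⟨5⟩.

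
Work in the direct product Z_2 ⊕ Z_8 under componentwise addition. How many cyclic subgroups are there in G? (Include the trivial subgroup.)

8

Each element a generates a cyclic subgroup ⟨a⟩; distinct elements may generate the same one (a cyclic group of order d has φ(d) generators).
Cyclic subgroups by order — order 1: 1; order 2: 3; order 4: 2; order 8: 2.
Total: 8.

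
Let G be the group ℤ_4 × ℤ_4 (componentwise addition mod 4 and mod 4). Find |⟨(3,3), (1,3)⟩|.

8

|⟨(3,3)⟩| = 4 and |⟨(1,3)⟩| = 4, so |H| is a multiple of lcm(4, 4) = 4 and divides |G| = 16.
Closing under the operation: H = {(0,0), (0,2), (1,1), (1,3), (2,0), (2,2), (3,1), (3,3)}, so |H| = 8.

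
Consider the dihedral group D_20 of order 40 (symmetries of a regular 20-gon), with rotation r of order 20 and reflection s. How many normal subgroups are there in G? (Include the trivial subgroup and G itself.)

G has 48 subgroups. Checking conjugation-invariance by order — order 1: 1/1 normal; order 2: 1/21 normal; order 4: 1/11 normal; order 5: 1/1 normal; order 8: 0/5 normal; order 10: 1/5 normal; order 20: 3/3 normal; order 40: 1/1 normal.
Total normal subgroups: 9.

9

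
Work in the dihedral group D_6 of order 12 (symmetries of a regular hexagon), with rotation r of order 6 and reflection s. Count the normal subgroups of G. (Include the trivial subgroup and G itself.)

7

G has 16 subgroups. Checking conjugation-invariance by order — order 1: 1/1 normal; order 2: 1/7 normal; order 3: 1/1 normal; order 4: 0/3 normal; order 6: 3/3 normal; order 12: 1/1 normal.
Total normal subgroups: 7.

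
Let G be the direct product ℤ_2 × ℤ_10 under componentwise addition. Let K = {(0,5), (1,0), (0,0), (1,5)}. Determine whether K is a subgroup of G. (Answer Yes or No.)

Yes

|K| = 4 divides |G| = 20, consistent with Lagrange.
K contains the identity, every element's inverse is in K, and K is closed under +: it is a subgroup.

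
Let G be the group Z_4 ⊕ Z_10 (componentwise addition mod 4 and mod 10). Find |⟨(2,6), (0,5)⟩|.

|⟨(2,6)⟩| = 10 and |⟨(0,5)⟩| = 2, so |H| is a multiple of lcm(10, 2) = 10 and divides |G| = 40.
Closing under the operation: H = {(0,0), (0,1), (0,2), (0,3), (0,4), (0,5), (0,6), (0,7), (0,8), (0,9), (2,0), (2,1), (2,2), (2,3), (2,4), (2,5), (2,6), (2,7), (2,8), (2,9)}, so |H| = 20.

20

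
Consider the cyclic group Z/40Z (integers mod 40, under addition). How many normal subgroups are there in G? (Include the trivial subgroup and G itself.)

8

G is abelian, so every subgroup is normal.
G has 8 subgroups in total, hence 8 normal subgroups.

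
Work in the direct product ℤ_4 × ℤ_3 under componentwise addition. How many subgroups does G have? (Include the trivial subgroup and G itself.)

|G| = 12, so by Lagrange every subgroup order divides 12. Divisors: 1, 2, 3, 4, 6, 12.
Subgroups by order — order 1: 1; order 2: 1; order 3: 1; order 4: 1; order 6: 1; order 12: 1.
Total: 1 + 1 + 1 + 1 + 1 + 1 = 6.

6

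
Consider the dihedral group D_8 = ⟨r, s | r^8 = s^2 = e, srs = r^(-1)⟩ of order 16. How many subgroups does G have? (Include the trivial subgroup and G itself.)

19

|G| = 16, so by Lagrange every subgroup order divides 16. Divisors: 1, 2, 4, 8, 16.
Subgroups by order — order 1: 1; order 2: 9; order 4: 5; order 8: 3; order 16: 1.
Total: 1 + 9 + 5 + 3 + 1 = 19.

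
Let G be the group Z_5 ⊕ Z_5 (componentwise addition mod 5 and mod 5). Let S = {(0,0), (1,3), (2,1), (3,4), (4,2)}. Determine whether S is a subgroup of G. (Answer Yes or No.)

Yes

|S| = 5 divides |G| = 25, consistent with Lagrange.
S contains the identity, every element's inverse is in S, and S is closed under +: it is a subgroup.
In fact S = ⟨(2,1)⟩.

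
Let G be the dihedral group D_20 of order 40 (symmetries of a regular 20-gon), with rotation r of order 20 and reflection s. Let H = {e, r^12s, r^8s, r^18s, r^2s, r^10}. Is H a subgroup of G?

No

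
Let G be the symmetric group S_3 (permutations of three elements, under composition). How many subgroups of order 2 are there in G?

3

|G| = 6 and 2 | 6, so subgroups of order 2 are possible by Lagrange.
The subgroups of order 2 are: {e, (1 2)}; {e, (1 3)}; {e, (2 3)}.
So G has 3 subgroups of order 2.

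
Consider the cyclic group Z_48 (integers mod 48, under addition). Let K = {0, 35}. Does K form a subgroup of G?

No

35 ∈ K but its inverse 13 ∉ K, so K is not a subgroup.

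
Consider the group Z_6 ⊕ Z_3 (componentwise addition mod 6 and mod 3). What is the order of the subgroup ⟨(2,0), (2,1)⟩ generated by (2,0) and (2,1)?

9

|⟨(2,0)⟩| = 3 and |⟨(2,1)⟩| = 3, so |H| is a multiple of lcm(3, 3) = 3 and divides |G| = 18.
Closing under the operation: H = {(0,0), (0,1), (0,2), (2,0), (2,1), (2,2), (4,0), (4,1), (4,2)}, so |H| = 9.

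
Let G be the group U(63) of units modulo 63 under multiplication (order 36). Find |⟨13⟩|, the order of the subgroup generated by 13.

6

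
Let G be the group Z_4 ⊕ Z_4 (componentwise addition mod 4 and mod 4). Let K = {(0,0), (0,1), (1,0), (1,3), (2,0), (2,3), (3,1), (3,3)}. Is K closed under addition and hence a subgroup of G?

(0,1) ∈ K but its inverse (0,3) ∉ K, so K is not a subgroup.

No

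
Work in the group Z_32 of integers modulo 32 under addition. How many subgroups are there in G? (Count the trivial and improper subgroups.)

A cyclic group of order 32 has exactly one subgroup for each divisor of 32.
Divisors of 32: 1, 2, 4, 8, 16, 32.
So Z_32 has 6 subgroups.

6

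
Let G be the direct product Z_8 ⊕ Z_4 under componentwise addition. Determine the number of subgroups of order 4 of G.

|G| = 32 and 4 | 32, so subgroups of order 4 are possible by Lagrange.
The subgroups of order 4 are: {(0,0), (0,1), (0,2), (0,3)}; {(0,0), (0,2), (4,0), (4,2)}; {(0,0), (0,2), (4,1), (4,3)}; {(0,0), (2,0), (4,0), (6,0)}; … (7 in all).
So G has 7 subgroups of order 4.

7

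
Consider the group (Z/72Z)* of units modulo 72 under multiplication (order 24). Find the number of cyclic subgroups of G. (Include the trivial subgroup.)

16

Each element a generates a cyclic subgroup ⟨a⟩; distinct elements may generate the same one (a cyclic group of order d has φ(d) generators).
Cyclic subgroups by order — order 1: 1; order 2: 7; order 3: 1; order 6: 7.
Total: 16.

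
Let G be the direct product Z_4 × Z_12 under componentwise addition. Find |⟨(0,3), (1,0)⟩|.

|⟨(0,3)⟩| = 4 and |⟨(1,0)⟩| = 4, so |H| is a multiple of lcm(4, 4) = 4 and divides |G| = 48.
Closing under the operation: H = {(0,0), (0,3), (0,6), (0,9), (1,0), (1,3), (1,6), (1,9), (2,0), (2,3), (2,6), (2,9), (3,0), (3,3), (3,6), (3,9)}, so |H| = 16.

16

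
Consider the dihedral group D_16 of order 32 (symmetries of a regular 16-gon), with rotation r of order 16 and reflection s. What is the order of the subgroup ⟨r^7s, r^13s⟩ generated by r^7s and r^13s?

16

|⟨r^7s⟩| = 2 and |⟨r^13s⟩| = 2, so |H| is a multiple of lcm(2, 2) = 2 and divides |G| = 32.
Closing under the operation: H = {e, r^2, r^4, r^6, r^8, r^10, r^12, r^14, rs, r^3s, r^5s, r^7s, r^9s, r^11s, r^13s, r^15s}, so |H| = 16.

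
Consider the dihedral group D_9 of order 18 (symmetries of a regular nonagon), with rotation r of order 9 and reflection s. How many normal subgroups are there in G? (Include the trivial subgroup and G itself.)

4

G has 16 subgroups. Checking conjugation-invariance by order — order 1: 1/1 normal; order 2: 0/9 normal; order 3: 1/1 normal; order 6: 0/3 normal; order 9: 1/1 normal; order 18: 1/1 normal.
Total normal subgroups: 4.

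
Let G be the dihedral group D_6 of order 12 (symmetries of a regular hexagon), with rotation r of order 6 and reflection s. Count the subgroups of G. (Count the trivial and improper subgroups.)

16

|G| = 12, so by Lagrange every subgroup order divides 12. Divisors: 1, 2, 3, 4, 6, 12.
Subgroups by order — order 1: 1; order 2: 7; order 3: 1; order 4: 3; order 6: 3; order 12: 1.
Total: 1 + 7 + 1 + 3 + 3 + 1 = 16.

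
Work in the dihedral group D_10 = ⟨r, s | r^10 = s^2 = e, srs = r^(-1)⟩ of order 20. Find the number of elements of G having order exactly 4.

No element of G has order 4 (even though 4 | 20).

0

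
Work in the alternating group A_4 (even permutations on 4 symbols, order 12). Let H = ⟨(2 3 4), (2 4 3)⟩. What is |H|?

|⟨(2 3 4)⟩| = 3 and |⟨(2 4 3)⟩| = 3, so |H| is a multiple of lcm(3, 3) = 3 and divides |G| = 12.
Closing under the operation: H = {e, (2 3 4), (2 4 3)}, so |H| = 3.

3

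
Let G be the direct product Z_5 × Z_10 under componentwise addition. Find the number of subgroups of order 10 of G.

6

|G| = 50 and 10 | 50, so subgroups of order 10 are possible by Lagrange.
The subgroups of order 10 are: {(0,0), (0,1), (0,2), (0,3), (0,4), (0,5), (0,6), (0,7), (0,8), (0,9)}; {(0,0), (0,5), (1,0), (1,5), (2,0), (2,5), (3,0), (3,5), (4,0), (4,5)}; {(0,0), (0,5), (1,1), (1,6), (2,2), (2,7), (3,3), (3,8), (4,4), (4,9)}; {(0,0), (0,5), (1,2), (1,7), (2,4), (2,9), (3,1), (3,6), (4,3), (4,8)}; … (6 in all).
So G has 6 subgroups of order 10.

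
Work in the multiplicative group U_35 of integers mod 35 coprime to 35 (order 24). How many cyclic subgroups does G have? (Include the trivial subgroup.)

A cyclic subgroup of order d is generated by each of its φ(d) elements of order d, so the cyclic subgroups of order d number (#elements of order d)/φ(d).
Cyclic subgroups by order — order 1: 1; order 2: 3; order 3: 1; order 4: 2; order 6: 3; order 12: 2.
Total: 12.

12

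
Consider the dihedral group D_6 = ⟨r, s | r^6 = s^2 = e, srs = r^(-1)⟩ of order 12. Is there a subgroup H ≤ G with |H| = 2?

Yes

2 | 12. A subgroup of order 2 is {e, r^2s}.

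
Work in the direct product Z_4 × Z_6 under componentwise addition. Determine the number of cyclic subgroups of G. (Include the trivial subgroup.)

12

Group the elements of G by the cyclic subgroup they generate; each cyclic subgroup of order d accounts for φ(d) elements.
Cyclic subgroups by order — order 1: 1; order 2: 3; order 3: 1; order 4: 2; order 6: 3; order 12: 2.
Total: 12.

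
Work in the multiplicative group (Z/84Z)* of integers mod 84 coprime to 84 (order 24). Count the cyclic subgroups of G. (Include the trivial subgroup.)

16

Group the elements of G by the cyclic subgroup they generate; each cyclic subgroup of order d accounts for φ(d) elements.
Cyclic subgroups by order — order 1: 1; order 2: 7; order 3: 1; order 6: 7.
Total: 16.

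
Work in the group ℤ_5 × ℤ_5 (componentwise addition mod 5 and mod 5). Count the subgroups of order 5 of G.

|G| = 25 and 5 | 25, so subgroups of order 5 are possible by Lagrange.
The subgroups of order 5 are: {(0,0), (0,1), (0,2), (0,3), (0,4)}; {(0,0), (1,0), (2,0), (3,0), (4,0)}; {(0,0), (1,1), (2,2), (3,3), (4,4)}; {(0,0), (1,2), (2,4), (3,1), (4,3)}; … (6 in all).
So G has 6 subgroups of order 5.

6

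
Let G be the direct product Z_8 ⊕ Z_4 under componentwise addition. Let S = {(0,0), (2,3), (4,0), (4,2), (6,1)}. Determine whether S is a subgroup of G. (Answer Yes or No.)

|S| = 5 does not divide |G| = 32, so by Lagrange S is not a subgroup.

No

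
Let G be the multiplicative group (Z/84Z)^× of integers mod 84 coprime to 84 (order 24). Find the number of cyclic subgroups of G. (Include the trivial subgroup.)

16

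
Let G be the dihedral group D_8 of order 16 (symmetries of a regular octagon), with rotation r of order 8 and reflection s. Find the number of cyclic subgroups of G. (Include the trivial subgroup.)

12

A cyclic subgroup of order d is generated by each of its φ(d) elements of order d, so the cyclic subgroups of order d number (#elements of order d)/φ(d).
Cyclic subgroups by order — order 1: 1; order 2: 9; order 4: 1; order 8: 1.
Total: 12.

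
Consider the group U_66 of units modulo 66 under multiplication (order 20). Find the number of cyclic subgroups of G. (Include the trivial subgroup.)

8

A cyclic subgroup of order d is generated by each of its φ(d) elements of order d, so the cyclic subgroups of order d number (#elements of order d)/φ(d).
Cyclic subgroups by order — order 1: 1; order 2: 3; order 5: 1; order 10: 3.
Total: 8.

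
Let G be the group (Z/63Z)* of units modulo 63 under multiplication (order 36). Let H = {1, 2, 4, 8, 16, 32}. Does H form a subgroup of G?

|H| = 6 divides |G| = 36, consistent with Lagrange.
H contains the identity, every element's inverse is in H, and H is closed under ·: it is a subgroup.
In fact H = ⟨2⟩.

Yes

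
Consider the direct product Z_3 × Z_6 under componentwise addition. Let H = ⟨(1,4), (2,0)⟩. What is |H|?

|⟨(1,4)⟩| = 3 and |⟨(2,0)⟩| = 3, so |H| is a multiple of lcm(3, 3) = 3 and divides |G| = 18.
Closing under the operation: H = {(0,0), (0,2), (0,4), (1,0), (1,2), (1,4), (2,0), (2,2), (2,4)}, so |H| = 9.

9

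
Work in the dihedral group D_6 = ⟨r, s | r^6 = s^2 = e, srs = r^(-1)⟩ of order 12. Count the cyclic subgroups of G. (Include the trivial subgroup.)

Each element a generates a cyclic subgroup ⟨a⟩; distinct elements may generate the same one (a cyclic group of order d has φ(d) generators).
Cyclic subgroups by order — order 1: 1; order 2: 7; order 3: 1; order 6: 1.
Total: 10.

10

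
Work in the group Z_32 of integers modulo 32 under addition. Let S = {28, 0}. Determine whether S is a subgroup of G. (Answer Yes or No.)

No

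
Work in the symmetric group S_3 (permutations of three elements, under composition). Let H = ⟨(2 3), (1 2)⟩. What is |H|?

|⟨(2 3)⟩| = 2 and |⟨(1 2)⟩| = 2, so |H| is a multiple of lcm(2, 2) = 2 and divides |G| = 6.
Closing {(2 3), (1 2)} under the group operation gives all of G, so |H| = 6.

6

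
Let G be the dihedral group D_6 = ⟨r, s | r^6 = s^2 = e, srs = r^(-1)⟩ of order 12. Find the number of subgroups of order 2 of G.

|G| = 12 and 2 | 12, so subgroups of order 2 are possible by Lagrange.
The subgroups of order 2 are: {e, r^2s}; {e, r^3}; {e, r^3s}; {e, r^4s}; … (7 in all).
So G has 7 subgroups of order 2.

7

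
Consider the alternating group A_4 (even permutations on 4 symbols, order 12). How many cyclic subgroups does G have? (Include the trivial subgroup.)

A cyclic subgroup of order d is generated by each of its φ(d) elements of order d, so the cyclic subgroups of order d number (#elements of order d)/φ(d).
Cyclic subgroups by order — order 1: 1; order 2: 3; order 3: 4.
Total: 8.

8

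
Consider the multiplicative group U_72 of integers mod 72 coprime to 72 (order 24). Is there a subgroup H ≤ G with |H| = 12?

Yes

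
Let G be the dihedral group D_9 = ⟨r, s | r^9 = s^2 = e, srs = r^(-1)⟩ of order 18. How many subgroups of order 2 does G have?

9

|G| = 18 and 2 | 18, so subgroups of order 2 are possible by Lagrange.
The subgroups of order 2 are: {e, r^2s}; {e, r^3s}; {e, r^4s}; {e, r^5s}; … (9 in all).
So G has 9 subgroups of order 2.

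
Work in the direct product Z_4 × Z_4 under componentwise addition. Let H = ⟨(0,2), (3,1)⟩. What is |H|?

|⟨(0,2)⟩| = 2 and |⟨(3,1)⟩| = 4, so |H| is a multiple of lcm(2, 4) = 4 and divides |G| = 16.
Closing under the operation: H = {(0,0), (0,2), (1,1), (1,3), (2,0), (2,2), (3,1), (3,3)}, so |H| = 8.

8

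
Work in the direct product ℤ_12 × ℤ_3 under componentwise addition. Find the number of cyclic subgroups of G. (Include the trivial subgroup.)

A cyclic subgroup of order d is generated by each of its φ(d) elements of order d, so the cyclic subgroups of order d number (#elements of order d)/φ(d).
Cyclic subgroups by order — order 1: 1; order 2: 1; order 3: 4; order 4: 1; order 6: 4; order 12: 4.
Total: 15.

15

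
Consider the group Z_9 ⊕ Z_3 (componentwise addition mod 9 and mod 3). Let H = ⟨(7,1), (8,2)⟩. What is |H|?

9

|⟨(7,1)⟩| = 9 and |⟨(8,2)⟩| = 9, so |H| is a multiple of lcm(9, 9) = 9 and divides |G| = 27.
Closing under the operation: H = {(0,0), (1,1), (2,2), (3,0), (4,1), (5,2), (6,0), (7,1), (8,2)}, so |H| = 9.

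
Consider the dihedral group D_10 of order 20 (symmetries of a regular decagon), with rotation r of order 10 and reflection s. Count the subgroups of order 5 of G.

|G| = 20 and 5 | 20, so subgroups of order 5 are possible by Lagrange.
The subgroups of order 5 are: {e, r^2, r^4, r^6, r^8}.
So G has 1 subgroup of order 5.

1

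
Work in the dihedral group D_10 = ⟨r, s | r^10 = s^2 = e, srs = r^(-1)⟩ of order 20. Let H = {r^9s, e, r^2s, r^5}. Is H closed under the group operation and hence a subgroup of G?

Closure fails: r^9s · r^5 = r^4s ∉ H. So H is not a subgroup.

No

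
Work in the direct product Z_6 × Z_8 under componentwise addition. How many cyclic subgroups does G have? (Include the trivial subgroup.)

16

Each element a generates a cyclic subgroup ⟨a⟩; distinct elements may generate the same one (a cyclic group of order d has φ(d) generators).
Cyclic subgroups by order — order 1: 1; order 2: 3; order 3: 1; order 4: 2; order 6: 3; order 8: 2; order 12: 2; order 24: 2.
Total: 16.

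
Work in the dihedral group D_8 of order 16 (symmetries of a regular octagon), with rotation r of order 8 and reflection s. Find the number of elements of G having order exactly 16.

0

No element of G has order 16 (even though 16 | 16).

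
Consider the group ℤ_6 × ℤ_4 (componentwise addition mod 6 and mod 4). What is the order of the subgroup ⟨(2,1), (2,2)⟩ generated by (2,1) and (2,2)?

12

|⟨(2,1)⟩| = 12 and |⟨(2,2)⟩| = 6, so |H| is a multiple of lcm(12, 6) = 12 and divides |G| = 24.
Closing under the operation: H = {(0,0), (0,1), (0,2), (0,3), (2,0), (2,1), (2,2), (2,3), (4,0), (4,1), (4,2), (4,3)}, so |H| = 12.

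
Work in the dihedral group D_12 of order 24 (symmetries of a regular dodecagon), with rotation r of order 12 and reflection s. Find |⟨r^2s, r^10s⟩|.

|⟨r^2s⟩| = 2 and |⟨r^10s⟩| = 2, so |H| is a multiple of lcm(2, 2) = 2 and divides |G| = 24.
Closing under the operation: H = {e, r^4, r^8, r^2s, r^6s, r^10s}, so |H| = 6.

6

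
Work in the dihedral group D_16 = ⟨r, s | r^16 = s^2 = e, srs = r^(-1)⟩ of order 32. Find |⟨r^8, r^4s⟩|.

4

|⟨r^8⟩| = 2 and |⟨r^4s⟩| = 2, so |H| is a multiple of lcm(2, 2) = 2 and divides |G| = 32.
Closing under the operation: H = {e, r^8, r^4s, r^12s}, so |H| = 4.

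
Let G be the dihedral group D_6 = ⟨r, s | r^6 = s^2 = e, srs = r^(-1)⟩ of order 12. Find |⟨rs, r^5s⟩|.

6

|⟨rs⟩| = 2 and |⟨r^5s⟩| = 2, so |H| is a multiple of lcm(2, 2) = 2 and divides |G| = 12.
Closing under the operation: H = {e, r^2, r^4, rs, r^3s, r^5s}, so |H| = 6.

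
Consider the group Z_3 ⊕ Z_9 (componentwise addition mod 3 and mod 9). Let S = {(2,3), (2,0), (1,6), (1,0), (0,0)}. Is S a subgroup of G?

No

|S| = 5 does not divide |G| = 27, so by Lagrange S is not a subgroup.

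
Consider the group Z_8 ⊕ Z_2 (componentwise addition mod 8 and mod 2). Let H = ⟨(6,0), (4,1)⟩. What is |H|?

8

|⟨(6,0)⟩| = 4 and |⟨(4,1)⟩| = 2, so |H| is a multiple of lcm(4, 2) = 4 and divides |G| = 16.
Closing under the operation: H = {(0,0), (0,1), (2,0), (2,1), (4,0), (4,1), (6,0), (6,1)}, so |H| = 8.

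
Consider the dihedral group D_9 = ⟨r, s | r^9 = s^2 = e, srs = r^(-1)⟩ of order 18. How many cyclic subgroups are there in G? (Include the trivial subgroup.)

12

Each element a generates a cyclic subgroup ⟨a⟩; distinct elements may generate the same one (a cyclic group of order d has φ(d) generators).
Cyclic subgroups by order — order 1: 1; order 2: 9; order 3: 1; order 9: 1.
Total: 12.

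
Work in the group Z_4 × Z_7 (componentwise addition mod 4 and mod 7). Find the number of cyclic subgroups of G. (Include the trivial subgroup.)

A cyclic subgroup of order d is generated by each of its φ(d) elements of order d, so the cyclic subgroups of order d number (#elements of order d)/φ(d).
Cyclic subgroups by order — order 1: 1; order 2: 1; order 4: 1; order 7: 1; order 14: 1; order 28: 1.
Total: 6.

6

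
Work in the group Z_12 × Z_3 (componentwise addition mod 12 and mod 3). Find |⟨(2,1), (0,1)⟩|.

18

|⟨(2,1)⟩| = 6 and |⟨(0,1)⟩| = 3, so |H| is a multiple of lcm(6, 3) = 6 and divides |G| = 36.
Closing under the operation: H = {(0,0), (0,1), (0,2), (2,0), (2,1), (2,2), (4,0), (4,1), (4,2), (6,0), (6,1), (6,2), (8,0), (8,1), (8,2), (10,0), (10,1), (10,2)}, so |H| = 18.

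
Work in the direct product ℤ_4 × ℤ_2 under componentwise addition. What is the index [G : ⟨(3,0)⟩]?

2

|⟨(3,0)⟩| = 4 and |G| = 8.
By Lagrange, [G : H] = |G|/|H| = 8/4 = 2.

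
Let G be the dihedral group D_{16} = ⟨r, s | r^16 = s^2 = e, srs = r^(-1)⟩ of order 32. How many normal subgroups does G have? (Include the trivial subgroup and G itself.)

8

G has 36 subgroups. Checking conjugation-invariance by order — order 1: 1/1 normal; order 2: 1/17 normal; order 4: 1/9 normal; order 8: 1/5 normal; order 16: 3/3 normal; order 32: 1/1 normal.
Total normal subgroups: 8.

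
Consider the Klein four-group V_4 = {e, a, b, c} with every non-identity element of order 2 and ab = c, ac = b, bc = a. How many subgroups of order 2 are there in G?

|G| = 4 and 2 | 4, so subgroups of order 2 are possible by Lagrange.
The subgroups of order 2 are: {e, a}; {e, b}; {e, c}.
So G has 3 subgroups of order 2.

3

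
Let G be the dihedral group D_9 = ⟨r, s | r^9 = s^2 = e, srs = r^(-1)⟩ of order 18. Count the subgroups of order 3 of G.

|G| = 18 and 3 | 18, so subgroups of order 3 are possible by Lagrange.
The subgroups of order 3 are: {e, r^3, r^6}.
So G has 1 subgroup of order 3.

1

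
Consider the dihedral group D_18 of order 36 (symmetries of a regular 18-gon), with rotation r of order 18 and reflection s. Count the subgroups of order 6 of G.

7

|G| = 36 and 6 | 36, so subgroups of order 6 are possible by Lagrange.
The subgroups of order 6 are: {e, r^6, r^12, r^4s, r^10s, r^16s}; {e, r^6, r^12, r^5s, r^11s, r^17s}; {e, r^6, r^12, s, r^6s, r^12s}; {e, r^6, r^12, rs, r^7s, r^13s}; … (7 in all).
So G has 7 subgroups of order 6.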